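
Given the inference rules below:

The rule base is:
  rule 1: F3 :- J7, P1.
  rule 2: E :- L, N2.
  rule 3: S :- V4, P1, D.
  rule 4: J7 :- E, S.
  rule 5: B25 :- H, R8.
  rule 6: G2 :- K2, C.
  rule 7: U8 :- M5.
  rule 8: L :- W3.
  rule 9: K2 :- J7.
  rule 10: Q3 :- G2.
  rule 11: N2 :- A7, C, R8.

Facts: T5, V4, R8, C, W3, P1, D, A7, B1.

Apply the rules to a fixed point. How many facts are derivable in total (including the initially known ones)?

18

Round 1: rule 3 [S :- V4, P1, D.]; rule 8 [L :- W3.]; rule 11 [N2 :- A7, C, R8.]. Adds S, L, N2.
Round 2: rule 2 [E :- L, N2.]. Adds E.
Round 3: rule 4 [J7 :- E, S.]. Adds J7.
Round 4: rule 1 [F3 :- J7, P1.]; rule 9 [K2 :- J7.]. Adds F3, K2.
Round 5: rule 6 [G2 :- K2, C.]. Adds G2.
Round 6: rule 10 [Q3 :- G2.]. Adds Q3.
Closure: {A7, B1, C, D, E, F3, G2, J7, K2, L, N2, P1, Q3, R8, S, T5, V4, W3} — 18 facts.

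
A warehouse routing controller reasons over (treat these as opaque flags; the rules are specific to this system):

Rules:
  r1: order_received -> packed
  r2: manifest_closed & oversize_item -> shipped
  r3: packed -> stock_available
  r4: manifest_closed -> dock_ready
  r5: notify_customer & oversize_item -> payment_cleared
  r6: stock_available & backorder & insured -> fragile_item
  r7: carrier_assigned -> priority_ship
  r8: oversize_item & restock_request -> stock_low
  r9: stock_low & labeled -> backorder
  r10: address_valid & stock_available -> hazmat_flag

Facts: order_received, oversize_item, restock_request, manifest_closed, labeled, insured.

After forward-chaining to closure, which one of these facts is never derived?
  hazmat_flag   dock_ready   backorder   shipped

Round 1 fires r1, r2, r4, r8, giving packed, shipped, dock_ready, stock_low.
Round 2 fires r3, r9, giving stock_available, backorder.
Round 3 fires r6, giving fragile_item.
Derived: backorder (round 2), shipped (round 1), dock_ready (round 1). hazmat_flag never appears in any round.

hazmat_flag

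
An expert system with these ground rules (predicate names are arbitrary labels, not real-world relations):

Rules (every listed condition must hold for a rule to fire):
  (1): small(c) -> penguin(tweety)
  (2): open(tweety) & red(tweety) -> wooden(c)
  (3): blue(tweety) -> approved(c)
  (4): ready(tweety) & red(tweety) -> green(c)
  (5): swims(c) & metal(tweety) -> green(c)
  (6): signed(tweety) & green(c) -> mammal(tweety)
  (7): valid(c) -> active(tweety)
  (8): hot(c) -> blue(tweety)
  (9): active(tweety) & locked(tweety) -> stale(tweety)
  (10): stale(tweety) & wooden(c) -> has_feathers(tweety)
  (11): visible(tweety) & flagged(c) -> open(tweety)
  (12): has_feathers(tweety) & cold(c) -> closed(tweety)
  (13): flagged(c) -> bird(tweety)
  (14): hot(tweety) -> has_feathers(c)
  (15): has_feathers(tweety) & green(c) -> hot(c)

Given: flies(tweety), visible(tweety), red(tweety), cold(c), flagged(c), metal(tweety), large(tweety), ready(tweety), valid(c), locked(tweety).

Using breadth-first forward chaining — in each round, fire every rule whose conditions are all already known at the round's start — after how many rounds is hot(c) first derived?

4

Round 1 — (4), (7), (11), (13), derive green(c), active(tweety), open(tweety), bird(tweety).
Round 2 — (2), (9), derive wooden(c), stale(tweety).
Round 3 — (10), derive has_feathers(tweety).
Round 4 — (12), (15), derive closed(tweety), hot(c).
hot(c) first appears in round 4.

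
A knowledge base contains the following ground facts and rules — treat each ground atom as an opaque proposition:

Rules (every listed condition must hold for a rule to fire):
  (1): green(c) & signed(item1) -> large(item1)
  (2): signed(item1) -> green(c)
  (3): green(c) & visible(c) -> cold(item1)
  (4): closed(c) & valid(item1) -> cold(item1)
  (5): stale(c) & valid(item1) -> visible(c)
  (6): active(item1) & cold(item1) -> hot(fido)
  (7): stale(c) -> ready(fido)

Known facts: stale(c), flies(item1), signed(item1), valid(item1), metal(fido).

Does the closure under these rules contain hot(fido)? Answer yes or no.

Round 1 — (2), (5), (7), derive green(c), visible(c), ready(fido).
Round 2 — (1), (3), derive large(item1), cold(item1).
Fixed point reached. hot(fido) is concluded only by (6); (6) needs active(item1) (never derived).

no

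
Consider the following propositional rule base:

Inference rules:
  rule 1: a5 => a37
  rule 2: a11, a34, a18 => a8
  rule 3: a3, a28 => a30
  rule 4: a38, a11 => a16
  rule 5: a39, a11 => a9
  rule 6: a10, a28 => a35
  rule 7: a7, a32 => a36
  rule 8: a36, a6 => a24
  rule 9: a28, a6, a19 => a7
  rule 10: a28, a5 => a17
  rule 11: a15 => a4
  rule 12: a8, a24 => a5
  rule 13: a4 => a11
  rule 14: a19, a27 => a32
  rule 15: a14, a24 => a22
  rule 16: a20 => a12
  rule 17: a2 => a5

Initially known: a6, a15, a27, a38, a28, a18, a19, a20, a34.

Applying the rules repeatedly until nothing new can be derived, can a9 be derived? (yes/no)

Round 1: rule 9 [a28, a6, a19 => a7]; rule 11 [a15 => a4]; rule 14 [a19, a27 => a32]; rule 16 [a20 => a12]. New: a7, a4, a32, a12.
Round 2: rule 7 [a7, a32 => a36]; rule 13 [a4 => a11]. New: a36, a11.
Round 3: rule 2 [a11, a34, a18 => a8]; rule 4 [a38, a11 => a16]; rule 8 [a36, a6 => a24]. New: a8, a16, a24.
Round 4: rule 12 [a8, a24 => a5]. New: a5.
Round 5: rule 1 [a5 => a37]; rule 10 [a28, a5 => a17]. New: a37, a17.
Fixed point reached. a9 is concluded only by rule 5; rule 5 needs a39 (never derived).

no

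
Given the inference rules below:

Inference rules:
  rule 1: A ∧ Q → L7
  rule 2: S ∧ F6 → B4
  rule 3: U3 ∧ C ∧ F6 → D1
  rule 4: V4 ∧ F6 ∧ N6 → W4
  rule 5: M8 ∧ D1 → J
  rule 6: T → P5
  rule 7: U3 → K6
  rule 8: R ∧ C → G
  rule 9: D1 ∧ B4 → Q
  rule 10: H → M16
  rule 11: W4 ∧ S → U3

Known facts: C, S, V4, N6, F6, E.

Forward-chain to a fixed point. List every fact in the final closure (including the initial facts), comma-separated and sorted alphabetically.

Round 1: rule 2 [S ∧ F6 → B4]; rule 4 [V4 ∧ F6 ∧ N6 → W4]. New: B4, W4.
Round 2: rule 11 [W4 ∧ S → U3]. New: U3.
Round 3: rule 3 [U3 ∧ C ∧ F6 → D1]; rule 7 [U3 → K6]. New: D1, K6.
Round 4: rule 9 [D1 ∧ B4 → Q]. New: Q.

B4, C, D1, E, F6, K6, N6, Q, S, U3, V4, W4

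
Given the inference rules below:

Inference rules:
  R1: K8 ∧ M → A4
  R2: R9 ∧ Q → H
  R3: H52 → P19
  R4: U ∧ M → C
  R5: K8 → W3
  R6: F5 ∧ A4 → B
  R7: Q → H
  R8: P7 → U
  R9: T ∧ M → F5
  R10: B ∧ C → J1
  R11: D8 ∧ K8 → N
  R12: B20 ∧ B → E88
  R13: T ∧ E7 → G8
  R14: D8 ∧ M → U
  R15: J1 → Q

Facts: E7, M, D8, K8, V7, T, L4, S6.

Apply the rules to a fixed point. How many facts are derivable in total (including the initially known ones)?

[1] R1 [K8 ∧ M → A4]; R5 [K8 → W3]; R9 [T ∧ M → F5]; R11 [D8 ∧ K8 → N]; R13 [T ∧ E7 → G8]; R14 [D8 ∧ M → U]. ⇒ new: A4, W3, F5, N, G8, U.
[2] R4 [U ∧ M → C]; R6 [F5 ∧ A4 → B]. ⇒ new: C, B.
[3] R10 [B ∧ C → J1]. ⇒ new: J1.
[4] R15 [J1 → Q]. ⇒ new: Q.
[5] R7 [Q → H]. ⇒ new: H.
Closure: {A4, B, C, D8, E7, F5, G8, H, J1, K8, L4, M, N, Q, S6, T, U, V7, W3} — 19 facts.

19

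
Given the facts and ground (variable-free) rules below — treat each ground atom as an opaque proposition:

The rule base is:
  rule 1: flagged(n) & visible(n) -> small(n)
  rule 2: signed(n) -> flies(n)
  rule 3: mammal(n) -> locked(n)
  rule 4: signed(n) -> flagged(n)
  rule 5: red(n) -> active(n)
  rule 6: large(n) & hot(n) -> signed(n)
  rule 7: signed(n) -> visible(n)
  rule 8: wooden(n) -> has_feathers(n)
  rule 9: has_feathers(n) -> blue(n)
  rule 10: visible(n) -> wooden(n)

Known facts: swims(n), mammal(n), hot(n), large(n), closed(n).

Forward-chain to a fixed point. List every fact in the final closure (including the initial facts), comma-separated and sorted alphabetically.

[1] rule 3 [mammal(n) -> locked(n)]; rule 6 [large(n) & hot(n) -> signed(n)]. ⇒ new: locked(n), signed(n).
[2] rule 2 [signed(n) -> flies(n)]; rule 4 [signed(n) -> flagged(n)]; rule 7 [signed(n) -> visible(n)]. ⇒ new: flies(n), flagged(n), visible(n).
[3] rule 1 [flagged(n) & visible(n) -> small(n)]; rule 10 [visible(n) -> wooden(n)]. ⇒ new: small(n), wooden(n).
[4] rule 8 [wooden(n) -> has_feathers(n)]. ⇒ new: has_feathers(n).
[5] rule 9 [has_feathers(n) -> blue(n)]. ⇒ new: blue(n).

blue(n), closed(n), flagged(n), flies(n), has_feathers(n), hot(n), large(n), locked(n), mammal(n), signed(n), small(n), swims(n), visible(n), wooden(n)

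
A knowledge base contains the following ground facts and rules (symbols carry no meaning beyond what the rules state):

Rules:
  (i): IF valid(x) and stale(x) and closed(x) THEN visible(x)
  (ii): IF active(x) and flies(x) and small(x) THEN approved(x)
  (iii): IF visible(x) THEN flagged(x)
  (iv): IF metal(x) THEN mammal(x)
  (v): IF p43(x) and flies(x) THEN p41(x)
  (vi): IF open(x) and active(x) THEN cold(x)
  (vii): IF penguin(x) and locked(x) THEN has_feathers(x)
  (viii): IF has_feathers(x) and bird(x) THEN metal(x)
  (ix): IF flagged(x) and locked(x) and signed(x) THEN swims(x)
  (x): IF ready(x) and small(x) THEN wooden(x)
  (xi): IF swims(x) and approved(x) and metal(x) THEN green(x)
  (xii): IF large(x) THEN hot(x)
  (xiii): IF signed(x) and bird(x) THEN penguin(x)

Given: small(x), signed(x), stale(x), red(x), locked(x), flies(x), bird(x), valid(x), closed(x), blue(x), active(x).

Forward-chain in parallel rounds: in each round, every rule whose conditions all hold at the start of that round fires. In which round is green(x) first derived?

Round 1: (i) [IF valid(x) and stale(x) and closed(x) THEN visible(x)]; (ii) [IF active(x) and flies(x) and small(x) THEN approved(x)]; (xiii) [IF signed(x) and bird(x) THEN penguin(x)]. New: visible(x), approved(x), penguin(x).
Round 2: (iii) [IF visible(x) THEN flagged(x)]; (vii) [IF penguin(x) and locked(x) THEN has_feathers(x)]. New: flagged(x), has_feathers(x).
Round 3: (viii) [IF has_feathers(x) and bird(x) THEN metal(x)]; (ix) [IF flagged(x) and locked(x) and signed(x) THEN swims(x)]. New: metal(x), swims(x).
Round 4: (iv) [IF metal(x) THEN mammal(x)]; (xi) [IF swims(x) and approved(x) and metal(x) THEN green(x)]. New: mammal(x), green(x).
green(x) first appears in round 4.

4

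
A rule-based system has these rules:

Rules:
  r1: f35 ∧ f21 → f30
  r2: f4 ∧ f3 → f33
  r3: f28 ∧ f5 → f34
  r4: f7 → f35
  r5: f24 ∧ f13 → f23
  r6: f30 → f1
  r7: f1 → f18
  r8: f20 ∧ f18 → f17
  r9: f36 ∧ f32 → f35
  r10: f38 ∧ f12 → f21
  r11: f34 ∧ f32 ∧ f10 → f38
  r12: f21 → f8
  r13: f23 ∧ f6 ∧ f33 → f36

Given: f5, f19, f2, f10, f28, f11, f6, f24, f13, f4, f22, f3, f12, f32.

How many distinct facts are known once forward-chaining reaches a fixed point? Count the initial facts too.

25

Round 1: r2 [f4 ∧ f3 → f33]; r3 [f28 ∧ f5 → f34]; r5 [f24 ∧ f13 → f23]. New: f33, f34, f23.
Round 2: r11 [f34 ∧ f32 ∧ f10 → f38]; r13 [f23 ∧ f6 ∧ f33 → f36]. New: f38, f36.
Round 3: r9 [f36 ∧ f32 → f35]; r10 [f38 ∧ f12 → f21]. New: f35, f21.
Round 4: r1 [f35 ∧ f21 → f30]; r12 [f21 → f8]. New: f30, f8.
Round 5: r6 [f30 → f1]. New: f1.
Round 6: r7 [f1 → f18]. New: f18.
Closure: {f1, f10, f11, f12, f13, f18, f19, f2, f21, f22, f23, f24, f28, f3, f30, f32, f33, f34, f35, f36, f38, f4, f5, f6, f8} — 25 facts.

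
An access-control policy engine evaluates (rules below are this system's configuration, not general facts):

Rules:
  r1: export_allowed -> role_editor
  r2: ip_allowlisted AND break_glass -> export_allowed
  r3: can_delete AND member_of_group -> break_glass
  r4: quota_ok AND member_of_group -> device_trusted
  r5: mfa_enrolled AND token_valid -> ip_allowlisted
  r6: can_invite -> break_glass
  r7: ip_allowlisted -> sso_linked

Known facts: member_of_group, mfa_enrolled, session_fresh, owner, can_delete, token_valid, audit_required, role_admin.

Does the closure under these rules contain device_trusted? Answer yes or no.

Round 1: r3 [can_delete AND member_of_group -> break_glass]; r5 [mfa_enrolled AND token_valid -> ip_allowlisted]. New: break_glass, ip_allowlisted.
Round 2: r2 [ip_allowlisted AND break_glass -> export_allowed]; r7 [ip_allowlisted -> sso_linked]. New: export_allowed, sso_linked.
Round 3: r1 [export_allowed -> role_editor]. New: role_editor.
Fixed point reached. device_trusted is concluded only by r4; r4 needs quota_ok (never derived).

no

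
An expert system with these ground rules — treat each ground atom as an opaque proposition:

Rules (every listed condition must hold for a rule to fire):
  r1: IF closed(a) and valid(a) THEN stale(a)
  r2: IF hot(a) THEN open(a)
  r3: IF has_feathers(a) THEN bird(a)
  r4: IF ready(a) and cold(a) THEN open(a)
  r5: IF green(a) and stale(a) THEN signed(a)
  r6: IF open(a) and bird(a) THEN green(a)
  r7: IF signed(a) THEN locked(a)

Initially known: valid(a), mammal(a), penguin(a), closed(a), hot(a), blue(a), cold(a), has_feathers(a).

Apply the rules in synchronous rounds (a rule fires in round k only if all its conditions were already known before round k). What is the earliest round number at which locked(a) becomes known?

4

Round 1 fires r1, r2, r3, giving stale(a), open(a), bird(a).
Round 2 fires r6, giving green(a).
Round 3 fires r5, giving signed(a).
Round 4 fires r7, giving locked(a).
locked(a) first appears in round 4.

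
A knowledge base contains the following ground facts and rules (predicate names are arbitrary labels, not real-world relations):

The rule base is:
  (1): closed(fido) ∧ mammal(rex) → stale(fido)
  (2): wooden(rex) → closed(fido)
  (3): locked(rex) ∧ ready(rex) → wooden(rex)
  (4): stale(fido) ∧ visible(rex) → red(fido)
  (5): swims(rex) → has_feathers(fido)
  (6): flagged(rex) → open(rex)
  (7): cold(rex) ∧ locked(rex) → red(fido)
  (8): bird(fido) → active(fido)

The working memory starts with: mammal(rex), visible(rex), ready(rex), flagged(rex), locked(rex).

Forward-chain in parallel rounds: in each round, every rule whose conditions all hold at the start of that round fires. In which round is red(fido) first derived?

4

Round 1: (3) [locked(rex) ∧ ready(rex) → wooden(rex)]; (6) [flagged(rex) → open(rex)]. New: wooden(rex), open(rex).
Round 2: (2) [wooden(rex) → closed(fido)]. New: closed(fido).
Round 3: (1) [closed(fido) ∧ mammal(rex) → stale(fido)]. New: stale(fido).
Round 4: (4) [stale(fido) ∧ visible(rex) → red(fido)]. New: red(fido).
red(fido) first appears in round 4.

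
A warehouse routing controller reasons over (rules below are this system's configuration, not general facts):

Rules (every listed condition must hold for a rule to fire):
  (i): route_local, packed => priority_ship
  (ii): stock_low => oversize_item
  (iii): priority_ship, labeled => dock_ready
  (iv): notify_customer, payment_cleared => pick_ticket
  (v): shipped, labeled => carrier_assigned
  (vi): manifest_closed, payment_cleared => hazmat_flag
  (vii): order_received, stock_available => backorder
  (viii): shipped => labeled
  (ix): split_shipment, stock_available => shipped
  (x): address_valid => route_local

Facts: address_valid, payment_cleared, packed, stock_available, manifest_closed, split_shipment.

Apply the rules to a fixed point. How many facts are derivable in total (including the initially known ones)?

13

Round 1 fires (vi), (ix), (x), giving hazmat_flag, shipped, route_local.
Round 2 fires (i), (viii), giving priority_ship, labeled.
Round 3 fires (iii), (v), giving dock_ready, carrier_assigned.
Closure: {address_valid, carrier_assigned, dock_ready, hazmat_flag, labeled, manifest_closed, packed, payment_cleared, priority_ship, route_local, shipped, split_shipment, stock_available} — 13 facts.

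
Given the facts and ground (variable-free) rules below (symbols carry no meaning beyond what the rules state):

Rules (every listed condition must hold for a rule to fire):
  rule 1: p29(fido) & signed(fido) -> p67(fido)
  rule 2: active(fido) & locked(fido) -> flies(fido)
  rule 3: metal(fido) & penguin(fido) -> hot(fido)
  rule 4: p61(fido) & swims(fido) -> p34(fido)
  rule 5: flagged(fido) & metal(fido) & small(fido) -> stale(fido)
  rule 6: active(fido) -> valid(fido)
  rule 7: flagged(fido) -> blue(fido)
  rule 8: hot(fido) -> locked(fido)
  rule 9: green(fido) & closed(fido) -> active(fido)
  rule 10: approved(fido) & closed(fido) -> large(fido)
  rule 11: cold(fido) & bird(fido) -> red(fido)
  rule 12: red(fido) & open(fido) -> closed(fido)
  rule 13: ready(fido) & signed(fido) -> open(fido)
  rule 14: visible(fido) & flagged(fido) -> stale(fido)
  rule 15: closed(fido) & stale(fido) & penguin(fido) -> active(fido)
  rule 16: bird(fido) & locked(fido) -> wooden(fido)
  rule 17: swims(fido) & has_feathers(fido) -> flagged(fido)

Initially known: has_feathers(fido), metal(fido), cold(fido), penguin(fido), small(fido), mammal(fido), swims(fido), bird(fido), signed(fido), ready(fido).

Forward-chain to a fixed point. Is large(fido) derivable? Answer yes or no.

Round 1: rule 3 [metal(fido) & penguin(fido) -> hot(fido)]; rule 11 [cold(fido) & bird(fido) -> red(fido)]; rule 13 [ready(fido) & signed(fido) -> open(fido)]; rule 17 [swims(fido) & has_feathers(fido) -> flagged(fido)]. Adds hot(fido), red(fido), open(fido), flagged(fido).
Round 2: rule 5 [flagged(fido) & metal(fido) & small(fido) -> stale(fido)]; rule 7 [flagged(fido) -> blue(fido)]; rule 8 [hot(fido) -> locked(fido)]; rule 12 [red(fido) & open(fido) -> closed(fido)]. Adds stale(fido), blue(fido), locked(fido), closed(fido).
Round 3: rule 15 [closed(fido) & stale(fido) & penguin(fido) -> active(fido)]; rule 16 [bird(fido) & locked(fido) -> wooden(fido)]. Adds active(fido), wooden(fido).
Round 4: rule 2 [active(fido) & locked(fido) -> flies(fido)]; rule 6 [active(fido) -> valid(fido)]. Adds flies(fido), valid(fido).
Fixed point reached. large(fido) is concluded only by rule 10; rule 10 needs approved(fido) (never derived).

no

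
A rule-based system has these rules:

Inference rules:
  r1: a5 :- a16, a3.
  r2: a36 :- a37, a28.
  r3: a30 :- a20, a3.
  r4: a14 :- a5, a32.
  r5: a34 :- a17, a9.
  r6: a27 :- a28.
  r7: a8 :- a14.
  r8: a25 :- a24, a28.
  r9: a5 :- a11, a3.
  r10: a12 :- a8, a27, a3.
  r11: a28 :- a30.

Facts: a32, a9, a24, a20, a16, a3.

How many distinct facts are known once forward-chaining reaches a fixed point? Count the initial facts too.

Round 1 — r1, r3, derive a5, a30.
Round 2 — r4, r11, derive a14, a28.
Round 3 — r6, r7, r8, derive a27, a8, a25.
Round 4 — r10, derive a12.
Closure: {a12, a14, a16, a20, a24, a25, a27, a28, a3, a30, a32, a5, a8, a9} — 14 facts.

14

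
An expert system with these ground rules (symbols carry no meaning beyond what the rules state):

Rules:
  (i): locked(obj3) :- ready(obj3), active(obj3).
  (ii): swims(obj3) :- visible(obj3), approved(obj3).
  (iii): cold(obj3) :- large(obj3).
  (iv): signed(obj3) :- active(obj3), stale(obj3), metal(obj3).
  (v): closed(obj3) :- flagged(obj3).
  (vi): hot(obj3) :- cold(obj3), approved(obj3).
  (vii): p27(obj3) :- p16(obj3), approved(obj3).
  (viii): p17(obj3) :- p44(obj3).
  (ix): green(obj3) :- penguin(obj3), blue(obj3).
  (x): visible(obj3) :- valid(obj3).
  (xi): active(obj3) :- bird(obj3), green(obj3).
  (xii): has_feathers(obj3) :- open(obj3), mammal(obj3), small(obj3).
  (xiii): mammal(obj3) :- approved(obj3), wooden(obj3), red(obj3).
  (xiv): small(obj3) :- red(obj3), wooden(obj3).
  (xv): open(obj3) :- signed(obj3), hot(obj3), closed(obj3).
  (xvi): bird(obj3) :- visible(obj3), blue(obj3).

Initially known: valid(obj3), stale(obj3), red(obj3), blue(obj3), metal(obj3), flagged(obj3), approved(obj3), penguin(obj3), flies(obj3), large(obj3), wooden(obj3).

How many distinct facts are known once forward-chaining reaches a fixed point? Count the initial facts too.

Round 1: (iii) [cold(obj3) :- large(obj3).]; (v) [closed(obj3) :- flagged(obj3).]; (ix) [green(obj3) :- penguin(obj3), blue(obj3).]; (x) [visible(obj3) :- valid(obj3).]; (xiii) [mammal(obj3) :- approved(obj3), wooden(obj3), red(obj3).]; (xiv) [small(obj3) :- red(obj3), wooden(obj3).]. New: cold(obj3), closed(obj3), green(obj3), visible(obj3), mammal(obj3), small(obj3).
Round 2: (ii) [swims(obj3) :- visible(obj3), approved(obj3).]; (vi) [hot(obj3) :- cold(obj3), approved(obj3).]; (xvi) [bird(obj3) :- visible(obj3), blue(obj3).]. New: swims(obj3), hot(obj3), bird(obj3).
Round 3: (xi) [active(obj3) :- bird(obj3), green(obj3).]. New: active(obj3).
Round 4: (iv) [signed(obj3) :- active(obj3), stale(obj3), metal(obj3).]. New: signed(obj3).
Round 5: (xv) [open(obj3) :- signed(obj3), hot(obj3), closed(obj3).]. New: open(obj3).
Round 6: (xii) [has_feathers(obj3) :- open(obj3), mammal(obj3), small(obj3).]. New: has_feathers(obj3).
Closure: {active(obj3), approved(obj3), bird(obj3), blue(obj3), closed(obj3), cold(obj3), flagged(obj3), flies(obj3), green(obj3), has_feathers(obj3), hot(obj3), large(obj3), mammal(obj3), metal(obj3), open(obj3), penguin(obj3), red(obj3), signed(obj3), small(obj3), stale(obj3), swims(obj3), valid(obj3), visible(obj3), wooden(obj3)} — 24 facts.

24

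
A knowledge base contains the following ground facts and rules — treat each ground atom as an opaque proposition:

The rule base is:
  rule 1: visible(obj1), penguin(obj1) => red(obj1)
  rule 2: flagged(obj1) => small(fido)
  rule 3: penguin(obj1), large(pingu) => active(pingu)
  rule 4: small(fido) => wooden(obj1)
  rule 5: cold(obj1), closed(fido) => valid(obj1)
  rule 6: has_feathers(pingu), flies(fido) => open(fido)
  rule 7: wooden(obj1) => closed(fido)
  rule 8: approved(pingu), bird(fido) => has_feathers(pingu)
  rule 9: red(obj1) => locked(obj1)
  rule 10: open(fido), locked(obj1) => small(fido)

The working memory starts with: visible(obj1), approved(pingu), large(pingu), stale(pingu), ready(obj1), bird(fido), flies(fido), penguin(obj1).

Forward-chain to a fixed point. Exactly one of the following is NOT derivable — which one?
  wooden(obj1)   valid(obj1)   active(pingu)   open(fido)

valid(obj1)

[1] rule 1 [visible(obj1), penguin(obj1) => red(obj1)]; rule 3 [penguin(obj1), large(pingu) => active(pingu)]; rule 8 [approved(pingu), bird(fido) => has_feathers(pingu)]. ⇒ new: red(obj1), active(pingu), has_feathers(pingu).
[2] rule 6 [has_feathers(pingu), flies(fido) => open(fido)]; rule 9 [red(obj1) => locked(obj1)]. ⇒ new: open(fido), locked(obj1).
[3] rule 10 [open(fido), locked(obj1) => small(fido)]. ⇒ new: small(fido).
[4] rule 4 [small(fido) => wooden(obj1)]. ⇒ new: wooden(obj1).
[5] rule 7 [wooden(obj1) => closed(fido)]. ⇒ new: closed(fido).
Derived: open(fido) (round 2), wooden(obj1) (round 4), active(pingu) (round 1). valid(obj1) never appears in any round.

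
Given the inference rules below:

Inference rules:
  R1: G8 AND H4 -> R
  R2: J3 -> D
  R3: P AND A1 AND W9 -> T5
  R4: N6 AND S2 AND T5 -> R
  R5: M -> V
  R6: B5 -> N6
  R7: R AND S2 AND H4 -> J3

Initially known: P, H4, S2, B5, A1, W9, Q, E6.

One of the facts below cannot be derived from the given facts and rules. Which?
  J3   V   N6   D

V

[1] R3 [P AND A1 AND W9 -> T5]; R6 [B5 -> N6]. ⇒ new: T5, N6.
[2] R4 [N6 AND S2 AND T5 -> R]. ⇒ new: R.
[3] R7 [R AND S2 AND H4 -> J3]. ⇒ new: J3.
[4] R2 [J3 -> D]. ⇒ new: D.
Derived: J3 (round 3), N6 (round 1), D (round 4). V never appears in any round.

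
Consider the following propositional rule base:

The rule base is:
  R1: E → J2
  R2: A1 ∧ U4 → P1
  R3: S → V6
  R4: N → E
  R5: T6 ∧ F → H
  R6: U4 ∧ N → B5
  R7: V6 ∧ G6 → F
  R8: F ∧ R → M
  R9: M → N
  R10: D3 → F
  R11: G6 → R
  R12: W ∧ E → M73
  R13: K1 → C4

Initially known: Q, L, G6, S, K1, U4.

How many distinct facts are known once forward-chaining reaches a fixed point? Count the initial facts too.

Round 1: R3 [S → V6]; R11 [G6 → R]; R13 [K1 → C4]. New: V6, R, C4.
Round 2: R7 [V6 ∧ G6 → F]. New: F.
Round 3: R8 [F ∧ R → M]. New: M.
Round 4: R9 [M → N]. New: N.
Round 5: R4 [N → E]; R6 [U4 ∧ N → B5]. New: E, B5.
Round 6: R1 [E → J2]. New: J2.
Closure: {B5, C4, E, F, G6, J2, K1, L, M, N, Q, R, S, U4, V6} — 15 facts.

15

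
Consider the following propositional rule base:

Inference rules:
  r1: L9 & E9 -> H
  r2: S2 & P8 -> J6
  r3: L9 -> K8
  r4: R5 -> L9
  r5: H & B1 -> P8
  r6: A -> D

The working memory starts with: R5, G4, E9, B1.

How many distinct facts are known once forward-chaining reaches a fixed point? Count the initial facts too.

Round 1: r4 [R5 -> L9]. Adds L9.
Round 2: r1 [L9 & E9 -> H]; r3 [L9 -> K8]. Adds H, K8.
Round 3: r5 [H & B1 -> P8]. Adds P8.
Closure: {B1, E9, G4, H, K8, L9, P8, R5} — 8 facts.

8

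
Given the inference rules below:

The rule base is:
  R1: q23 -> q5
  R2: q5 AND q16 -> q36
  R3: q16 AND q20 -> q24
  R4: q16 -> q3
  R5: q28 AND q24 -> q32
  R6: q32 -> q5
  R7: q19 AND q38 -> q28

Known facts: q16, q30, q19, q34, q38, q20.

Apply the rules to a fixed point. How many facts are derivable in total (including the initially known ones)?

Round 1: R3 [q16 AND q20 -> q24]; R4 [q16 -> q3]; R7 [q19 AND q38 -> q28]. Adds q24, q3, q28.
Round 2: R5 [q28 AND q24 -> q32]. Adds q32.
Round 3: R6 [q32 -> q5]. Adds q5.
Round 4: R2 [q5 AND q16 -> q36]. Adds q36.
Closure: {q16, q19, q20, q24, q28, q3, q30, q32, q34, q36, q38, q5} — 12 facts.

12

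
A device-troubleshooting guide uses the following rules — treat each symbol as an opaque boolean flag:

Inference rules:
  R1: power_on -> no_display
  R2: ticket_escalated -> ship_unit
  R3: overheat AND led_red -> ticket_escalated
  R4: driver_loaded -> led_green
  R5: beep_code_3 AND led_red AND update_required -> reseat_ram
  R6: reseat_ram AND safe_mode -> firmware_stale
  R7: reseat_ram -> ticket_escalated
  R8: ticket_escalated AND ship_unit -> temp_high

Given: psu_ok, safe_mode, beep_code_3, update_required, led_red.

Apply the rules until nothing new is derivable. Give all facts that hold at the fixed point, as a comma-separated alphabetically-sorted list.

beep_code_3, firmware_stale, led_red, psu_ok, reseat_ram, safe_mode, ship_unit, temp_high, ticket_escalated, update_required

Round 1 — R5, derive reseat_ram.
Round 2 — R6, R7, derive firmware_stale, ticket_escalated.
Round 3 — R2, derive ship_unit.
Round 4 — R8, derive temp_high.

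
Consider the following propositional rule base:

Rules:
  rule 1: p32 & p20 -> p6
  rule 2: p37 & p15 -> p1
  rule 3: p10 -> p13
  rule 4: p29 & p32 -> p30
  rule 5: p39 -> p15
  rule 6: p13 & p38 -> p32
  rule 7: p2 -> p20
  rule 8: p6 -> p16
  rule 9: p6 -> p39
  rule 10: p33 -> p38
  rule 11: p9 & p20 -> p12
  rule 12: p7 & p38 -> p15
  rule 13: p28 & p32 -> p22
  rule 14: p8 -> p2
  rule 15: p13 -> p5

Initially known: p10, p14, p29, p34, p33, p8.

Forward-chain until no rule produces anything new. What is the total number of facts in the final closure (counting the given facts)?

[1] rule 3 [p10 -> p13]; rule 10 [p33 -> p38]; rule 14 [p8 -> p2]. ⇒ new: p13, p38, p2.
[2] rule 6 [p13 & p38 -> p32]; rule 7 [p2 -> p20]; rule 15 [p13 -> p5]. ⇒ new: p32, p20, p5.
[3] rule 1 [p32 & p20 -> p6]; rule 4 [p29 & p32 -> p30]. ⇒ new: p6, p30.
[4] rule 8 [p6 -> p16]; rule 9 [p6 -> p39]. ⇒ new: p16, p39.
[5] rule 5 [p39 -> p15]. ⇒ new: p15.
Closure: {p10, p13, p14, p15, p16, p2, p20, p29, p30, p32, p33, p34, p38, p39, p5, p6, p8} — 17 facts.

17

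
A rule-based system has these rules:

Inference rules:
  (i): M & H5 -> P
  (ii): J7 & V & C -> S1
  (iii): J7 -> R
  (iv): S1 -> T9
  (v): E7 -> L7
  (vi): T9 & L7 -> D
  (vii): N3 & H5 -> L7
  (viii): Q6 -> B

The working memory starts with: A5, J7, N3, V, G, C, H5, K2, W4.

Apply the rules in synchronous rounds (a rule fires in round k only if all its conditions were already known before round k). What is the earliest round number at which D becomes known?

Round 1 — (ii), (iii), (vii), derive S1, R, L7.
Round 2 — (iv), derive T9.
Round 3 — (vi), derive D.
D first appears in round 3.

3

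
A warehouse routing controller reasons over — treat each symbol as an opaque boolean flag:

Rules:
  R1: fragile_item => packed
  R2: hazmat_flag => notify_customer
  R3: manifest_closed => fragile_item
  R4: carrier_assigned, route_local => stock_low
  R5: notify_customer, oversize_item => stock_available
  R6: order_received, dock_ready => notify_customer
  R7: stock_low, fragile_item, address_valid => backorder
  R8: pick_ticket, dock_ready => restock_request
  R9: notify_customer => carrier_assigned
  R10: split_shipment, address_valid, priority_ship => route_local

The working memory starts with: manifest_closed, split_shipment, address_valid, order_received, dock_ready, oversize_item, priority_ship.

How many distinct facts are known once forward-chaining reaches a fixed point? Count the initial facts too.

15

Round 1 fires R3, R6, R10, giving fragile_item, notify_customer, route_local.
Round 2 fires R1, R5, R9, giving packed, stock_available, carrier_assigned.
Round 3 fires R4, giving stock_low.
Round 4 fires R7, giving backorder.
Closure: {address_valid, backorder, carrier_assigned, dock_ready, fragile_item, manifest_closed, notify_customer, order_received, oversize_item, packed, priority_ship, route_local, split_shipment, stock_available, stock_low} — 15 facts.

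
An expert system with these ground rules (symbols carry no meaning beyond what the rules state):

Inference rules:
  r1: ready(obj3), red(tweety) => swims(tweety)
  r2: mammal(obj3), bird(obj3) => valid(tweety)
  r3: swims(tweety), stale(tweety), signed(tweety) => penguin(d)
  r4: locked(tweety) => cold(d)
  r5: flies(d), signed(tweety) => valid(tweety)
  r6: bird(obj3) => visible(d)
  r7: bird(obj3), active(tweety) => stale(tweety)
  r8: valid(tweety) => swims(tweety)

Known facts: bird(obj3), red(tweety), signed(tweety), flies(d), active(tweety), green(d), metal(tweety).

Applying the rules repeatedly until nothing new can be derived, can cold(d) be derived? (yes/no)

no

Round 1: r5 [flies(d), signed(tweety) => valid(tweety)]; r6 [bird(obj3) => visible(d)]; r7 [bird(obj3), active(tweety) => stale(tweety)]. Adds valid(tweety), visible(d), stale(tweety).
Round 2: r8 [valid(tweety) => swims(tweety)]. Adds swims(tweety).
Round 3: r3 [swims(tweety), stale(tweety), signed(tweety) => penguin(d)]. Adds penguin(d).
Fixed point reached. cold(d) is concluded only by r4; r4 needs locked(tweety) (never derived).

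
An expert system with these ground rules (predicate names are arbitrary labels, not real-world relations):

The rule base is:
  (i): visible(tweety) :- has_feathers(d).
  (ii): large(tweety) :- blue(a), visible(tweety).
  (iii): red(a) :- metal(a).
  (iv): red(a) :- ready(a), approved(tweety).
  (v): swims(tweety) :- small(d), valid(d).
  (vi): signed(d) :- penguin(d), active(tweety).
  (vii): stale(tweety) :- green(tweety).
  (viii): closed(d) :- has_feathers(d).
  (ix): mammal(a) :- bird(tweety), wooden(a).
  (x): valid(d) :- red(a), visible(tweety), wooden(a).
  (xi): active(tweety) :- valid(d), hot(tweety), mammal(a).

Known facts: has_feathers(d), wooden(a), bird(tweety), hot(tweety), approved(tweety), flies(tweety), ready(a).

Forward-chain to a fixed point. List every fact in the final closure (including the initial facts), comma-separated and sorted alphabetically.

Round 1 — (i), (iv), (viii), (ix), derive visible(tweety), red(a), closed(d), mammal(a).
Round 2 — (x), derive valid(d).
Round 3 — (xi), derive active(tweety).

active(tweety), approved(tweety), bird(tweety), closed(d), flies(tweety), has_feathers(d), hot(tweety), mammal(a), ready(a), red(a), valid(d), visible(tweety), wooden(a)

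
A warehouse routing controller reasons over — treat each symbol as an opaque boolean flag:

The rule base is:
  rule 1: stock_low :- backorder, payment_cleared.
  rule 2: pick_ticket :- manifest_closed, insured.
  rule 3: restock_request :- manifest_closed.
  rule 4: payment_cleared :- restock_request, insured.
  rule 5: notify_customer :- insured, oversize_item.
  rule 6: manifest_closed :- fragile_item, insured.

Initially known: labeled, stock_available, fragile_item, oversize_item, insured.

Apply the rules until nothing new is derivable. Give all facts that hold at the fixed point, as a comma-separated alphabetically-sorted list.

fragile_item, insured, labeled, manifest_closed, notify_customer, oversize_item, payment_cleared, pick_ticket, restock_request, stock_available

Round 1: rule 5 [notify_customer :- insured, oversize_item.]; rule 6 [manifest_closed :- fragile_item, insured.]. Adds notify_customer, manifest_closed.
Round 2: rule 2 [pick_ticket :- manifest_closed, insured.]; rule 3 [restock_request :- manifest_closed.]. Adds pick_ticket, restock_request.
Round 3: rule 4 [payment_cleared :- restock_request, insured.]. Adds payment_cleared.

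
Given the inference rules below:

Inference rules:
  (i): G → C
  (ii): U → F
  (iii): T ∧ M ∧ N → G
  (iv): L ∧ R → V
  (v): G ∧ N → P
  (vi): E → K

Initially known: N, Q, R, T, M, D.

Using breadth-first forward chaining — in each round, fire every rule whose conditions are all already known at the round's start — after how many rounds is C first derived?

Round 1 — (iii), derive G.
Round 2 — (i), (v), derive C, P.
C first appears in round 2.

2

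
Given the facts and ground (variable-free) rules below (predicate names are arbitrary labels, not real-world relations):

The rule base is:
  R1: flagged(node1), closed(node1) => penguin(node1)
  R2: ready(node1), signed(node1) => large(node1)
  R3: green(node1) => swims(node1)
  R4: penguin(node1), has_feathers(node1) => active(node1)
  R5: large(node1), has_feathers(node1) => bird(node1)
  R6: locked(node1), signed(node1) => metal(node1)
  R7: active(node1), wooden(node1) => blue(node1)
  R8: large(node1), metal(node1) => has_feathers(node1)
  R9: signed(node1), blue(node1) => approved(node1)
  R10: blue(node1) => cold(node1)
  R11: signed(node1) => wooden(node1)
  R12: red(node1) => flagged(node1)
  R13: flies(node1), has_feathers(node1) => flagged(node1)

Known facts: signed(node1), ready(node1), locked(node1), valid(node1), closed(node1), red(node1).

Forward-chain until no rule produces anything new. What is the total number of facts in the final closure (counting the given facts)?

Round 1 — R2, R6, R11, R12, derive large(node1), metal(node1), wooden(node1), flagged(node1).
Round 2 — R1, R8, derive penguin(node1), has_feathers(node1).
Round 3 — R4, R5, derive active(node1), bird(node1).
Round 4 — R7, derive blue(node1).
Round 5 — R9, R10, derive approved(node1), cold(node1).
Closure: {active(node1), approved(node1), bird(node1), blue(node1), closed(node1), cold(node1), flagged(node1), has_feathers(node1), large(node1), locked(node1), metal(node1), penguin(node1), ready(node1), red(node1), signed(node1), valid(node1), wooden(node1)} — 17 facts.

17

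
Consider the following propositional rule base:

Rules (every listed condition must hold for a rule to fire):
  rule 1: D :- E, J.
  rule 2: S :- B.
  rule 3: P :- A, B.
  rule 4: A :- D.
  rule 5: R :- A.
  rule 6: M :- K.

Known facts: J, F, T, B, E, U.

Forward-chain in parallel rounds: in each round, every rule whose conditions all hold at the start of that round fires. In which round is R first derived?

3

Round 1: rule 1 [D :- E, J.]; rule 2 [S :- B.]. Adds D, S.
Round 2: rule 4 [A :- D.]. Adds A.
Round 3: rule 3 [P :- A, B.]; rule 5 [R :- A.]. Adds P, R.
R first appears in round 3.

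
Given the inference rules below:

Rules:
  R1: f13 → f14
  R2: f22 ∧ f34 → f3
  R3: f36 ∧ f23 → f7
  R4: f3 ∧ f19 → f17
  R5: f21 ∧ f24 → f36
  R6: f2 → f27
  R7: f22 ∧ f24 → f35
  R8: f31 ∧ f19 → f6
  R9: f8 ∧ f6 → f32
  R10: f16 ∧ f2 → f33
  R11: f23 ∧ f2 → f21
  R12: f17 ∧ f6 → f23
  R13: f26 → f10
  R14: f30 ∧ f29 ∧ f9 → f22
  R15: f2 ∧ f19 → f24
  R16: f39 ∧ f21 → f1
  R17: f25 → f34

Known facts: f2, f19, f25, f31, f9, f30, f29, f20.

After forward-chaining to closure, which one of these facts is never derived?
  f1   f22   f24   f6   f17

f1

Round 1 — R6, R8, R14, R15, R17, derive f27, f6, f22, f24, f34.
Round 2 — R2, R7, derive f3, f35.
Round 3 — R4, derive f17.
Round 4 — R12, derive f23.
Round 5 — R11, derive f21.
Round 6 — R5, derive f36.
Round 7 — R3, derive f7.
Derived: f17 (round 3), f6 (round 1), f24 (round 1), f22 (round 1). f1 never appears in any round.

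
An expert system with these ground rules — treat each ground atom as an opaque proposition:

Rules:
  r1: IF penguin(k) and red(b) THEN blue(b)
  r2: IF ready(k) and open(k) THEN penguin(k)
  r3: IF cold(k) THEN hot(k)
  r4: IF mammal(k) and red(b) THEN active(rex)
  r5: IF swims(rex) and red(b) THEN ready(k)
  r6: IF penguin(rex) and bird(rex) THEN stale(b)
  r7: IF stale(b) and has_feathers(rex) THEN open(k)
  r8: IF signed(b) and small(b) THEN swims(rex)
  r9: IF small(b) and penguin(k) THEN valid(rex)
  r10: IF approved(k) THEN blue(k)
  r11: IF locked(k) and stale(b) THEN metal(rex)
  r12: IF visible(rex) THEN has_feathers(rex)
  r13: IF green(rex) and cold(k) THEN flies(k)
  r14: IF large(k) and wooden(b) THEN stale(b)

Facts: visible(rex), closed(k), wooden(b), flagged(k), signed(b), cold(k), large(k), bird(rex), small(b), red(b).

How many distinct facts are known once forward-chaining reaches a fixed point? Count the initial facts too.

Round 1: r3 [IF cold(k) THEN hot(k)]; r8 [IF signed(b) and small(b) THEN swims(rex)]; r12 [IF visible(rex) THEN has_feathers(rex)]; r14 [IF large(k) and wooden(b) THEN stale(b)]. Adds hot(k), swims(rex), has_feathers(rex), stale(b).
Round 2: r5 [IF swims(rex) and red(b) THEN ready(k)]; r7 [IF stale(b) and has_feathers(rex) THEN open(k)]. Adds ready(k), open(k).
Round 3: r2 [IF ready(k) and open(k) THEN penguin(k)]. Adds penguin(k).
Round 4: r1 [IF penguin(k) and red(b) THEN blue(b)]; r9 [IF small(b) and penguin(k) THEN valid(rex)]. Adds blue(b), valid(rex).
Closure: {bird(rex), blue(b), closed(k), cold(k), flagged(k), has_feathers(rex), hot(k), large(k), open(k), penguin(k), ready(k), red(b), signed(b), small(b), stale(b), swims(rex), valid(rex), visible(rex), wooden(b)} — 19 facts.

19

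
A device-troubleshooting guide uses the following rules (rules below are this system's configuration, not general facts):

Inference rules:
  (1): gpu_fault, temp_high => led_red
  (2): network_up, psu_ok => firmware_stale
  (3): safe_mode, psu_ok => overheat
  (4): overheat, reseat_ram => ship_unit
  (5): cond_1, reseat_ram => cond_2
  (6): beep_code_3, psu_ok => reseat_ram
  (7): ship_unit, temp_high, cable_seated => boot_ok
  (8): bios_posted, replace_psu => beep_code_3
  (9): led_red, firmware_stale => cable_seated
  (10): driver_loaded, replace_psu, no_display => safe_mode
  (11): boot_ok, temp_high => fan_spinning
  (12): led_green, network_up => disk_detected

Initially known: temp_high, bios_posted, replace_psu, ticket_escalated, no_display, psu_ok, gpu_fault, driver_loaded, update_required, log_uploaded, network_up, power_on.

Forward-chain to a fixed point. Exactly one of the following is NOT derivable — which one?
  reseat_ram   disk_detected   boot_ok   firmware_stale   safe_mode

disk_detected

Round 1: (1) [gpu_fault, temp_high => led_red]; (2) [network_up, psu_ok => firmware_stale]; (8) [bios_posted, replace_psu => beep_code_3]; (10) [driver_loaded, replace_psu, no_display => safe_mode]. Adds led_red, firmware_stale, beep_code_3, safe_mode.
Round 2: (3) [safe_mode, psu_ok => overheat]; (6) [beep_code_3, psu_ok => reseat_ram]; (9) [led_red, firmware_stale => cable_seated]. Adds overheat, reseat_ram, cable_seated.
Round 3: (4) [overheat, reseat_ram => ship_unit]. Adds ship_unit.
Round 4: (7) [ship_unit, temp_high, cable_seated => boot_ok]. Adds boot_ok.
Round 5: (11) [boot_ok, temp_high => fan_spinning]. Adds fan_spinning.
Derived: firmware_stale (round 1), boot_ok (round 4), reseat_ram (round 2), safe_mode (round 1). disk_detected never appears in any round.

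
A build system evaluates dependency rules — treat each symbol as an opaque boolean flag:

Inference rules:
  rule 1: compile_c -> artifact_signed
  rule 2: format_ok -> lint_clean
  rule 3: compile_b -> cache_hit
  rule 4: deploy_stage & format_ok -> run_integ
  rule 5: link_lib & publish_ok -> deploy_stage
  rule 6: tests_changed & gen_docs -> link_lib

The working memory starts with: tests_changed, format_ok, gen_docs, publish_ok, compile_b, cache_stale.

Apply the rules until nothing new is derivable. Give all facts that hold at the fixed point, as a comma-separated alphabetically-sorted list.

Round 1: rule 2 [format_ok -> lint_clean]; rule 3 [compile_b -> cache_hit]; rule 6 [tests_changed & gen_docs -> link_lib]. New: lint_clean, cache_hit, link_lib.
Round 2: rule 5 [link_lib & publish_ok -> deploy_stage]. New: deploy_stage.
Round 3: rule 4 [deploy_stage & format_ok -> run_integ]. New: run_integ.

cache_hit, cache_stale, compile_b, deploy_stage, format_ok, gen_docs, link_lib, lint_clean, publish_ok, run_integ, tests_changed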